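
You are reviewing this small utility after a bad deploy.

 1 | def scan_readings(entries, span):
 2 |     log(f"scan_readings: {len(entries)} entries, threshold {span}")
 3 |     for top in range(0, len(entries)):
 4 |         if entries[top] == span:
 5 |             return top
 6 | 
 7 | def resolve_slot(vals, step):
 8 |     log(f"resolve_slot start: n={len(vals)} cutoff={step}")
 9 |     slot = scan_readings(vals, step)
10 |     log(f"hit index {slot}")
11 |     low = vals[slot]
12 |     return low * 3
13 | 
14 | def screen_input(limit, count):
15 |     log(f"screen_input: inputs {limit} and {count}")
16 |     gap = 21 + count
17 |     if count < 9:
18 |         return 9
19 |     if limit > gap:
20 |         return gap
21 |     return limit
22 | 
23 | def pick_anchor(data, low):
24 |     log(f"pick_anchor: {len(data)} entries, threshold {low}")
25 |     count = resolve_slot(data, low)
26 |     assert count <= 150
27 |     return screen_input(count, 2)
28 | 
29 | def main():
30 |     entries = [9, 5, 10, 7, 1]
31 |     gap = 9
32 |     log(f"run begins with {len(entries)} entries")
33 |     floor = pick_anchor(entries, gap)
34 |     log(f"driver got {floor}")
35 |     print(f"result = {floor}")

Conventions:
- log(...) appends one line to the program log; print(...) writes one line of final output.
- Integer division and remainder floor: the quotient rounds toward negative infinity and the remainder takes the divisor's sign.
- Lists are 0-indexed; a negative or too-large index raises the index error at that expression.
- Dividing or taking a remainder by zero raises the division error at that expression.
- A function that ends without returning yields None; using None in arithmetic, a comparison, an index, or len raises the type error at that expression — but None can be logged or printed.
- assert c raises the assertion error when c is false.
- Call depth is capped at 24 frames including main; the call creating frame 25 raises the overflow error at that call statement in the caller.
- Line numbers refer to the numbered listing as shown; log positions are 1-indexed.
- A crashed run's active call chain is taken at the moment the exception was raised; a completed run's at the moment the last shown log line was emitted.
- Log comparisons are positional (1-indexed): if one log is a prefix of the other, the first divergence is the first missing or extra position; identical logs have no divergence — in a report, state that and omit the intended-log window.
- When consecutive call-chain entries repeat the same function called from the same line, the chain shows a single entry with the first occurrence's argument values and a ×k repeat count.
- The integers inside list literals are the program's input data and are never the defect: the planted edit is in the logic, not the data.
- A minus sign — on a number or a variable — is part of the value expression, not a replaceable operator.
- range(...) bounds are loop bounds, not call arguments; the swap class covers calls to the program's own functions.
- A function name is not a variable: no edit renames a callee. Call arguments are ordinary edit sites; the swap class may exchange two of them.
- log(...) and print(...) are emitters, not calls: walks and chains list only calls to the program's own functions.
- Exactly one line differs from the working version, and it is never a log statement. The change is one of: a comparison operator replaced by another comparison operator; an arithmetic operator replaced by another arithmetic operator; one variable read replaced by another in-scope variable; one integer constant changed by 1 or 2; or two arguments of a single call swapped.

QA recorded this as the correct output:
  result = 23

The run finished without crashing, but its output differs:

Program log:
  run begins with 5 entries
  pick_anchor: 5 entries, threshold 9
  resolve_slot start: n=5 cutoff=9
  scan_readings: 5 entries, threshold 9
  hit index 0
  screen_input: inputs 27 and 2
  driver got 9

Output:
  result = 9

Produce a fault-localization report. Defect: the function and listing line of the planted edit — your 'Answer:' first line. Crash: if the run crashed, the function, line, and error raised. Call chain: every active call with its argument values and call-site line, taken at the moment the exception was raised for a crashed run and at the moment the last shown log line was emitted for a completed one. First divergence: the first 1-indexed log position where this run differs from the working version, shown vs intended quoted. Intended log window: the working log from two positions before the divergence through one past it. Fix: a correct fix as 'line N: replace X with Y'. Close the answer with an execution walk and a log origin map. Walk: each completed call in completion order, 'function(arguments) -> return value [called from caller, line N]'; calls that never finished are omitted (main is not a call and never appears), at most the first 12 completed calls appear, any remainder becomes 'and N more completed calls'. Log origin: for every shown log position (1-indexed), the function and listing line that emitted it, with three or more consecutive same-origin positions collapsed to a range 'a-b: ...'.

Answer: the defect is in screen_input at line 17.
The tell: The earliest visible damage is log position 7 — 'driver got 9' rather than the intended 'driver got 23'.
Call chain: main.
First divergence: at position 7 the run shows 'driver got 9' where the working version logs 'driver got 23'.
Intended log window:
  5: hit index 0
  6: screen_input: inputs 27 and 2
  7: driver got 23
Execution walk:
  scan_readings([9, 5, 10, 7, 1], 9) -> 0  [called from resolve_slot, line 9]
  resolve_slot([9, 5, 10, 7, 1], 9) -> 27  [called from pick_anchor, line 25]
  screen_input(27, 2) -> 9  [called from pick_anchor, line 27]
  pick_anchor([9, 5, 10, 7, 1], 9) -> 9  [called from main, line 33]
Log origins:
  1: logged in main at line 32
  2: logged in pick_anchor at line 24
  3: logged in resolve_slot at line 8
  4: logged in scan_readings at line 2
  5: logged in resolve_slot at line 10
  6: logged in screen_input at line 15
  7: logged in main at line 34
A correct fix: line 17: replace `count` with `limit`.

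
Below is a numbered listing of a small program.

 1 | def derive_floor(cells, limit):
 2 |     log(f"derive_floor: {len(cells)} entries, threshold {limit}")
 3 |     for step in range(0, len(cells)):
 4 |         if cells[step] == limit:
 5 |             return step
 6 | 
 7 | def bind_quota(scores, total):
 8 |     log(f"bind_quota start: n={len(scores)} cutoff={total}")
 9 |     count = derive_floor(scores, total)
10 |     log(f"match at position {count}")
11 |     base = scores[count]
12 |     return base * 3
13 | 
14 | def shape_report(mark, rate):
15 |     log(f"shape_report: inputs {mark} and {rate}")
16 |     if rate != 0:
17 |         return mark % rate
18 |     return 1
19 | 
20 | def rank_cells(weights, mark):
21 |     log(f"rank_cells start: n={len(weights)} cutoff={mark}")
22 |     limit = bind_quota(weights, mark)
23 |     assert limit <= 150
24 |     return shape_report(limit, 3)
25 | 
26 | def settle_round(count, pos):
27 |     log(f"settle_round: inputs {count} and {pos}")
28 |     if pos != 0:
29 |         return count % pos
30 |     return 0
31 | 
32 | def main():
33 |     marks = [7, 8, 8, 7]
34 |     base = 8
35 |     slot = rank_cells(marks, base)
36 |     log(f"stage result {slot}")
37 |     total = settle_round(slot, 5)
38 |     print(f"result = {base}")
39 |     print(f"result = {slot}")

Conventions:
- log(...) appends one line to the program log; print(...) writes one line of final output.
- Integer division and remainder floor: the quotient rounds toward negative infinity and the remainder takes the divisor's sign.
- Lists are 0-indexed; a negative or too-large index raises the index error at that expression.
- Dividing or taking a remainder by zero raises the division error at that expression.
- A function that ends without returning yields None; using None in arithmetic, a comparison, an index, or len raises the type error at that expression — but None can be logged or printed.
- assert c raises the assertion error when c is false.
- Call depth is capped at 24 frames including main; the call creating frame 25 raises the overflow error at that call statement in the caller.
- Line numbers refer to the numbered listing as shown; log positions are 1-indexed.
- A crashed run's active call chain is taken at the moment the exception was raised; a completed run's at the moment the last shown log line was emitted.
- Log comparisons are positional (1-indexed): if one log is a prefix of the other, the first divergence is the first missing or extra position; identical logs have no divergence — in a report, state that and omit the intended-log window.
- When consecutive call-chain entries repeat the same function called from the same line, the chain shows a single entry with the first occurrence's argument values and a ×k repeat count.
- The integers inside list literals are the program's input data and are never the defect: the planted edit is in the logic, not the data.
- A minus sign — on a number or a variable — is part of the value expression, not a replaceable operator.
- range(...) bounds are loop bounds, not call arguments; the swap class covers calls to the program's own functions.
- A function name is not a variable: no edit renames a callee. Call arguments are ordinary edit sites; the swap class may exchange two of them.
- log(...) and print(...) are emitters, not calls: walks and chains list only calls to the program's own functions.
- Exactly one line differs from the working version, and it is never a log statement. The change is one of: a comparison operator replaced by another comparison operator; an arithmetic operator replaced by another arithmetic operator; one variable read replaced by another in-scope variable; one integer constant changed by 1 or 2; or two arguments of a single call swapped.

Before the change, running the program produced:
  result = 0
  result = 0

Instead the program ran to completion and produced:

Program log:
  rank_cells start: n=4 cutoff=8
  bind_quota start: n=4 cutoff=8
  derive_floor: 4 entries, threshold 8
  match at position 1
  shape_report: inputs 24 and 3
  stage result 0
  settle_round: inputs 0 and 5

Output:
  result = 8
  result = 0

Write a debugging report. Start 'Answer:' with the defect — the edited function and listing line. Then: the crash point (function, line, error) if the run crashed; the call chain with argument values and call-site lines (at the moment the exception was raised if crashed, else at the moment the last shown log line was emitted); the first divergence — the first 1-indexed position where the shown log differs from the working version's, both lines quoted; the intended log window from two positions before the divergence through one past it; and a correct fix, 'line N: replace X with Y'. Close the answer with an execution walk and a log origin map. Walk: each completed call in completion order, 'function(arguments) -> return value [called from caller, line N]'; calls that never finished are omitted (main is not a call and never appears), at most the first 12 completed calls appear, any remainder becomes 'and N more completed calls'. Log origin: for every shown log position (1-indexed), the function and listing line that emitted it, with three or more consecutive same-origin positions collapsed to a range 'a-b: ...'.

Answer: the defect is in main at line 38.
Key fact: No log line changed; the fault shows up purely in the output.
Call chain: main -> settle_round(0, 5) (called at line 37).
First divergence: none — the logs agree in full.
Execution walk:
  derive_floor([7, 8, 8, 7], 8) -> 1  [called from bind_quota, line 9]
  bind_quota([7, 8, 8, 7], 8) -> 24  [called from rank_cells, line 22]
  shape_report(24, 3) -> 0  [called from rank_cells, line 24]
  rank_cells([7, 8, 8, 7], 8) -> 0  [called from main, line 35]
  settle_round(0, 5) -> 0  [called from main, line 37]
Log origins:
  1: emitted by rank_cells (line 21)
  2: emitted by bind_quota (line 8)
  3: emitted by derive_floor (line 2)
  4: emitted by bind_quota (line 10)
  5: emitted by shape_report (line 15)
  6: emitted by main (line 36)
  7: emitted by settle_round (line 27)
A correct fix: line 38: replace `base` with `total`.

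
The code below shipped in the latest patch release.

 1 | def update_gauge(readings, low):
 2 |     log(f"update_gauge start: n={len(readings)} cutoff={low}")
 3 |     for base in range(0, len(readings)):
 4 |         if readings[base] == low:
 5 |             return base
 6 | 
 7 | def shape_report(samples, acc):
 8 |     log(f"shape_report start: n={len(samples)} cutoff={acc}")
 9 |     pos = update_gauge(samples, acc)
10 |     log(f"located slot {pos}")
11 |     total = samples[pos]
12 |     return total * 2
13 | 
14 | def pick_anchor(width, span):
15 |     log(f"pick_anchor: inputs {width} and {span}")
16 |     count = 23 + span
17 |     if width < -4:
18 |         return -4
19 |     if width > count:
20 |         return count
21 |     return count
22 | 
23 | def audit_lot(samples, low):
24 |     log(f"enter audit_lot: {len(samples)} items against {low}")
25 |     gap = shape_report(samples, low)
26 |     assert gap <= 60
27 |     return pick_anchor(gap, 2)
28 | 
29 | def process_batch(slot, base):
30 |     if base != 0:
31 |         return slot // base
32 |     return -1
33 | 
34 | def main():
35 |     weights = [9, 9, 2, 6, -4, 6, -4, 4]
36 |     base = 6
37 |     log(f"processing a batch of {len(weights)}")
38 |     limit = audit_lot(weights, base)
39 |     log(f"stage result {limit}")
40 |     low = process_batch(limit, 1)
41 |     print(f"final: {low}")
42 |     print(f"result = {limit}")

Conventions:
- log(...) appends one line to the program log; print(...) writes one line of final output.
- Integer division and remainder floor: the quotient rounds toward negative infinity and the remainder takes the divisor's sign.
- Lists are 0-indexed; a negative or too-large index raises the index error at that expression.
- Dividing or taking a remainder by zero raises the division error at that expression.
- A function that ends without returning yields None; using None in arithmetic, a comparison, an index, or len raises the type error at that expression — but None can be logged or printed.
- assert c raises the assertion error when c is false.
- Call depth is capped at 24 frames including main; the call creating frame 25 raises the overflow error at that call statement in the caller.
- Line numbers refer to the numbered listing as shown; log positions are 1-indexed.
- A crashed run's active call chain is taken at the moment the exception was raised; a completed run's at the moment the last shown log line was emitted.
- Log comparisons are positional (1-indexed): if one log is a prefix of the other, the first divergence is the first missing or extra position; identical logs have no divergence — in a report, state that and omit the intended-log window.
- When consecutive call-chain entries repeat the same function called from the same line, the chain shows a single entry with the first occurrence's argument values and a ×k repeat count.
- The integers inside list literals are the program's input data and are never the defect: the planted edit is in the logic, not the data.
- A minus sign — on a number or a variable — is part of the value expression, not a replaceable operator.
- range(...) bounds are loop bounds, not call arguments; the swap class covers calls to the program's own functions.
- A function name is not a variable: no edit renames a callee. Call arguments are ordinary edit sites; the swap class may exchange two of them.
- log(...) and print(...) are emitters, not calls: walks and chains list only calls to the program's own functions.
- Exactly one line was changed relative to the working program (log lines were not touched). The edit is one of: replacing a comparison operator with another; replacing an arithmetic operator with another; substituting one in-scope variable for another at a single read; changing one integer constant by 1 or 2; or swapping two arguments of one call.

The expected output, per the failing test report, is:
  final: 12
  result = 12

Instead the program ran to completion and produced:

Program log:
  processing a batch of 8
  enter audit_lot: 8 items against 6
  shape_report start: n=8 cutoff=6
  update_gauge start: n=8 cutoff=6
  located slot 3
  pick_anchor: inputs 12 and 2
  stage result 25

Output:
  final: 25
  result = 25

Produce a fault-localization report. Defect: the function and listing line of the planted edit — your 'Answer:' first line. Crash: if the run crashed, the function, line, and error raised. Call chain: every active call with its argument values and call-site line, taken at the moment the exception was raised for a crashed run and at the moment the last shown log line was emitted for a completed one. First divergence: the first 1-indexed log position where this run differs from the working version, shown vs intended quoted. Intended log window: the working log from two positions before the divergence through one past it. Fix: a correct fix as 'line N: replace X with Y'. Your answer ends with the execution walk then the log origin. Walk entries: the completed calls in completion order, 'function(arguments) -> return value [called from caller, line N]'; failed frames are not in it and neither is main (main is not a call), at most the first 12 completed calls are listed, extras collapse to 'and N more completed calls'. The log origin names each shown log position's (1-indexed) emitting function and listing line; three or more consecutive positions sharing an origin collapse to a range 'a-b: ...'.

Answer: the defect is in pick_anchor at line 21.
The tell: At log position 7 the runs split — shown 'stage result 25', but the working version logs 'stage result 12'.
Call chain: main.
First divergence: at position 7 the run shows 'stage result 25' where the working version logs 'stage result 12'.
Intended log window:
  5: located slot 3
  6: pick_anchor: inputs 12 and 2
  7: stage result 12
Execution walk:
  update_gauge([9, 9, 2, 6, -4, 6, -4, 4], 6) -> 3  [called from shape_report, line 9]
  shape_report([9, 9, 2, 6, -4, 6, -4, 4], 6) -> 12  [called from audit_lot, line 25]
  pick_anchor(12, 2) -> 25  [called from audit_lot, line 27]
  audit_lot([9, 9, 2, 6, -4, 6, -4, 4], 6) -> 25  [called from main, line 38]
  process_batch(25, 1) -> 25  [called from main, line 40]
Log line origins:
  1: logged in main at line 37
  2: logged in audit_lot at line 24
  3: logged in shape_report at line 8
  4: logged in update_gauge at line 2
  5: logged in shape_report at line 10
  6: logged in pick_anchor at line 15
  7: logged in main at line 39
A correct fix: line 21: replace `count` with `width`.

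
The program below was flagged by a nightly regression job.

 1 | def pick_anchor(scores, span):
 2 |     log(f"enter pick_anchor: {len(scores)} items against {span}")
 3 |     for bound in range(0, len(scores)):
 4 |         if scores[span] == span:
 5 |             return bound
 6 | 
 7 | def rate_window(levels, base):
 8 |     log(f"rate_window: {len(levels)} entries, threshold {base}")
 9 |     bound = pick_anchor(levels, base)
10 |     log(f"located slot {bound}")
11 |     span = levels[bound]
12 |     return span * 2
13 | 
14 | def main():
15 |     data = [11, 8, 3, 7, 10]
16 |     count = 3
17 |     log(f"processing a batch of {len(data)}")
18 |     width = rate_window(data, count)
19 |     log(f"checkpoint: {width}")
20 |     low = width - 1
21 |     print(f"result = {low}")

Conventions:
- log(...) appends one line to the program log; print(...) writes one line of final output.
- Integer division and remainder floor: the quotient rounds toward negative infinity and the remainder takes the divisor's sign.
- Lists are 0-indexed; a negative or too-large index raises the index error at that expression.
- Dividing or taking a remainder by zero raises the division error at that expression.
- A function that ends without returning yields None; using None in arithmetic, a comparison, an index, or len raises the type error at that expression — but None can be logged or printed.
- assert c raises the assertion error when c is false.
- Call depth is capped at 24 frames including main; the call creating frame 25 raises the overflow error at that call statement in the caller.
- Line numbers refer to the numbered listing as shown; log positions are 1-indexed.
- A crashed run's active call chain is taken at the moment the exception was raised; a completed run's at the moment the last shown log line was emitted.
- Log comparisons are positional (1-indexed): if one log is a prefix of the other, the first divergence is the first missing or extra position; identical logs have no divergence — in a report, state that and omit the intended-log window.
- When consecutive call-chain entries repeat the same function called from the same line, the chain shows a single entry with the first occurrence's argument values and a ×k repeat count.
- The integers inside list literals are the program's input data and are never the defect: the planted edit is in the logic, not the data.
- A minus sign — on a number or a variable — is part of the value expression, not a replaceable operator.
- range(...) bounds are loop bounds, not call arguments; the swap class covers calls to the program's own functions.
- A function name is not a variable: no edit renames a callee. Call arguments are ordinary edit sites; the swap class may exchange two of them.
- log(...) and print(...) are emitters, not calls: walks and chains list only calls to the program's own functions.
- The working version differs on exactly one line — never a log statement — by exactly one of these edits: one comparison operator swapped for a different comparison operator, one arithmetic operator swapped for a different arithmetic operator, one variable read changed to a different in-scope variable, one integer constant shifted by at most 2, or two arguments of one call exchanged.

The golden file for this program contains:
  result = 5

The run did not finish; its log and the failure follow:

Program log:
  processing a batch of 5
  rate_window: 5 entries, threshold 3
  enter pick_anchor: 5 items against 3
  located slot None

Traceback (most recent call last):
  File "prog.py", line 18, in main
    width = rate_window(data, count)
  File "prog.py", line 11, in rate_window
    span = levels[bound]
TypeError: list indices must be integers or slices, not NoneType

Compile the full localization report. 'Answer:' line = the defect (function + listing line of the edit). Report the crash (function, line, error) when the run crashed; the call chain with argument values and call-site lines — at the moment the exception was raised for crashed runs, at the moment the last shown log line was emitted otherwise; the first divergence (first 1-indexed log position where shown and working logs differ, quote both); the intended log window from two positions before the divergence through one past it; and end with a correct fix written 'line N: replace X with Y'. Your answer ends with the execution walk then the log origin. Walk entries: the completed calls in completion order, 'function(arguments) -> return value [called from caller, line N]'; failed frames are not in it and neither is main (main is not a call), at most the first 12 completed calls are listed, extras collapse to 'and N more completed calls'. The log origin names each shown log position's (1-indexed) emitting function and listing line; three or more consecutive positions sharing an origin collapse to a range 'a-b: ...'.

Answer: the defect is in pick_anchor at line 4.
Core observation: Position 4 is the first bad log line: 'located slot None' should read 'located slot 2'.
Crash: rate_window, line 11, TypeError.
Call chain: main -> rate_window([11, 8, 3, 7, 10], 3) (called at line 18).
First divergence: position 4 — shown 'located slot None', intended 'located slot 2'.
Intended log window:
  2: rate_window: 5 entries, threshold 3
  3: enter pick_anchor: 5 items against 3
  4: located slot 2
  5: checkpoint: 6
Execution walk:
  pick_anchor([11, 8, 3, 7, 10], 3) -> None  [called from rate_window, line 9]
Origin of each log line:
  1: emitted by main (line 17)
  2: emitted by rate_window (line 8)
  3: emitted by pick_anchor (line 2)
  4: emitted by rate_window (line 10)
A correct fix: line 4: replace `scores[span]` with `scores[bound]`.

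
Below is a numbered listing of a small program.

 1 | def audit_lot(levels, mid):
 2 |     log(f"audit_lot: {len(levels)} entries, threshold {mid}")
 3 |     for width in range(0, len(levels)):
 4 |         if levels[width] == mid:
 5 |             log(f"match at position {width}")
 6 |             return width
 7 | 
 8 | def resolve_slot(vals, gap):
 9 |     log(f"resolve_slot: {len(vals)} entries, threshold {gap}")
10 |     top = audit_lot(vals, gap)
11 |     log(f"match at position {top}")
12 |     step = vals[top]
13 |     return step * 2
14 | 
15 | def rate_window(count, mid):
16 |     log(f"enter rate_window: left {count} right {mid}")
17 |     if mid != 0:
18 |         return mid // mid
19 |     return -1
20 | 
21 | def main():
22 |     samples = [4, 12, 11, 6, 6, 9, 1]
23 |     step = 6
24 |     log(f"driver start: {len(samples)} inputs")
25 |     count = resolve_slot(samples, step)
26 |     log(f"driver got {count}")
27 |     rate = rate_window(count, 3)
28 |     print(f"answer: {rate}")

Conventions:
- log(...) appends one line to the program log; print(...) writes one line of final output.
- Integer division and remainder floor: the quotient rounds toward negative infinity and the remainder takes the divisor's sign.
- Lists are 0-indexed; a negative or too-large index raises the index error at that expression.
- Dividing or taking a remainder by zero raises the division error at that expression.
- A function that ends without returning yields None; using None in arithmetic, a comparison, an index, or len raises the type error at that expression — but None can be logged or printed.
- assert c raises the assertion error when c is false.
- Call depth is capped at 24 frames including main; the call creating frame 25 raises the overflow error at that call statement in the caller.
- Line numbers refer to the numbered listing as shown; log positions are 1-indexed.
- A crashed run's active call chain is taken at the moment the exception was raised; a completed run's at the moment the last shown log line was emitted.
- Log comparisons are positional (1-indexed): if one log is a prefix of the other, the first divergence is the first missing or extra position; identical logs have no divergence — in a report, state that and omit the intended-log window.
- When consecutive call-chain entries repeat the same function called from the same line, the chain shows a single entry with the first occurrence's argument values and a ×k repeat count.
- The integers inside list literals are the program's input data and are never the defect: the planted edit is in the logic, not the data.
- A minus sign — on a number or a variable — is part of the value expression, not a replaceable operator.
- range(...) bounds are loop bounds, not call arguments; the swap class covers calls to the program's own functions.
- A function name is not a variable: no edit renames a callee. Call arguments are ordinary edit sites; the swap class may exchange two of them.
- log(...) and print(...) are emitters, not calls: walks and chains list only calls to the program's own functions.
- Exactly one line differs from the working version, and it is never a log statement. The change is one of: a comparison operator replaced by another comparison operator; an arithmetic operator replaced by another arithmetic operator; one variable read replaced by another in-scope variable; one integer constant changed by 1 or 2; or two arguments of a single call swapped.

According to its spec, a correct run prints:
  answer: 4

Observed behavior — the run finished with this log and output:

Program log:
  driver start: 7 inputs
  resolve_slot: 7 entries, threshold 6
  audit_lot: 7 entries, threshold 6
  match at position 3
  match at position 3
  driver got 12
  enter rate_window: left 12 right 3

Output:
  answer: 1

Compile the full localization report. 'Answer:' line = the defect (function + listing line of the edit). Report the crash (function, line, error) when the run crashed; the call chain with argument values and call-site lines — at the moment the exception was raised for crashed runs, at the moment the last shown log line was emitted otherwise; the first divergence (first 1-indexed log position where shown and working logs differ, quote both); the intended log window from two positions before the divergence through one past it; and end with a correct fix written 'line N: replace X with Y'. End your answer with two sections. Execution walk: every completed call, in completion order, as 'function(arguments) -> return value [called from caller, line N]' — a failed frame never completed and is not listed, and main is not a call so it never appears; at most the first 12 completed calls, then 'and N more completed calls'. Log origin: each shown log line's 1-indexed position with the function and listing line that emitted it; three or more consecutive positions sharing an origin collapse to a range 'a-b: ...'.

Answer: the defect is in rate_window at line 18.
Key observation: Log streams are identical — the defect surfaces only in the printed output.
Call chain: main -> rate_window(12, 3) (called at line 27).
First divergence: none (the log streams are identical).
Execution walk:
  audit_lot([4, 12, 11, 6, 6, 9, 1], 6) -> 3  [called from resolve_slot, line 10]
  resolve_slot([4, 12, 11, 6, 6, 9, 1], 6) -> 12  [called from main, line 25]
  rate_window(12, 3) -> 1  [called from main, line 27]
Log origin:
  1: from main, line 24
  2: from resolve_slot, line 9
  3: from audit_lot, line 2
  4: from audit_lot, line 5
  5: from resolve_slot, line 11
  6: from main, line 26
  7: from rate_window, line 16
A correct fix: line 18: replace `mid // mid` with `count // mid`.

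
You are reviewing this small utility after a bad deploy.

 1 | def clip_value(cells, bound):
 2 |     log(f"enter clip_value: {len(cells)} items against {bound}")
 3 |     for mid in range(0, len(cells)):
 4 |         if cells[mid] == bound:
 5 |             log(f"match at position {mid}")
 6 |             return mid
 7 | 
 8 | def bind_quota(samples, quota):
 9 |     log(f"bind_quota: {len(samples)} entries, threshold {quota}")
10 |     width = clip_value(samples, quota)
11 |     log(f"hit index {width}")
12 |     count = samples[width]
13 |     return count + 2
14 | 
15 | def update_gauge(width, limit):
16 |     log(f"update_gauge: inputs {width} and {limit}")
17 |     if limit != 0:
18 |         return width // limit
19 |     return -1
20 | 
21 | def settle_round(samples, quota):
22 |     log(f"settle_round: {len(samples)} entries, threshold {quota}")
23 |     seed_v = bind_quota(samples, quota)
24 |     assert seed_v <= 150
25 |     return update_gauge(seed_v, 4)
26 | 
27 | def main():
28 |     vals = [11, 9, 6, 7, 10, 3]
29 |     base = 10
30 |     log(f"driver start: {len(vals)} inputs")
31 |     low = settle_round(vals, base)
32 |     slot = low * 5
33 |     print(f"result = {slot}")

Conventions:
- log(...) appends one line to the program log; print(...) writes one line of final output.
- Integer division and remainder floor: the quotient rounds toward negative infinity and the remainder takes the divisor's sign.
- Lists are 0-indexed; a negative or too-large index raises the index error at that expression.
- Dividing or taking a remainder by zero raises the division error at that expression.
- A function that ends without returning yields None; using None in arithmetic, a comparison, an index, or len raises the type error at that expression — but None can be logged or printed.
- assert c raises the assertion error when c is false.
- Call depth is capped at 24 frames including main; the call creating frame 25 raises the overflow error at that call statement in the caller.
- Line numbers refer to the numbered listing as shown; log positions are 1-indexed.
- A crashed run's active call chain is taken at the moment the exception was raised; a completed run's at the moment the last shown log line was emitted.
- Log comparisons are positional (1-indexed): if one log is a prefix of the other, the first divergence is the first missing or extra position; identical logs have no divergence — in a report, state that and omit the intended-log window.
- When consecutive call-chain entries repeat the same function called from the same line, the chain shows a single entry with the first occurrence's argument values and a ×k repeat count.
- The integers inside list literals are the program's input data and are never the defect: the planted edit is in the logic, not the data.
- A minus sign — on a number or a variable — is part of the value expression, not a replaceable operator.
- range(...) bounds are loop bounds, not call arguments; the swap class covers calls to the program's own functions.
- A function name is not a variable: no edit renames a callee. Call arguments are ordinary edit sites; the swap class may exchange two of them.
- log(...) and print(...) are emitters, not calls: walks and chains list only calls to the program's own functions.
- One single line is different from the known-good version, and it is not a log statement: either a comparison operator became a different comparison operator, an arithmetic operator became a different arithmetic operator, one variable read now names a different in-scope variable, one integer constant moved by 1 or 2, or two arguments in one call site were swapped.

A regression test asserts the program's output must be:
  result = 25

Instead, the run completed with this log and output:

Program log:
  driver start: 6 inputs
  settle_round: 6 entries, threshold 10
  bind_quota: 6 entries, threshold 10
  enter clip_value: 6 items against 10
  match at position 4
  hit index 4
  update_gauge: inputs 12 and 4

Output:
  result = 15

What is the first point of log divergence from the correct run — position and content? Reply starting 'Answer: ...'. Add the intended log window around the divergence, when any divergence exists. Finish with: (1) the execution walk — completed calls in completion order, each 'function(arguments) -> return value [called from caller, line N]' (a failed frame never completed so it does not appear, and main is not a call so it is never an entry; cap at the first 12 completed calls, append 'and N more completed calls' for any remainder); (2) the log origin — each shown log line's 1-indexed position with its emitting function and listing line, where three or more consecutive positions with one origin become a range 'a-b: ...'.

Answer: at position 7 the run shows 'update_gauge: inputs 12 and 4' where the working version logs 'update_gauge: inputs 20 and 4'.
Intended log window:
  5: match at position 4
  6: hit index 4
  7: update_gauge: inputs 20 and 4
Execution walk:
  clip_value([11, 9, 6, 7, 10, 3], 10) -> 4  [called from bind_quota, line 10]
  bind_quota([11, 9, 6, 7, 10, 3], 10) -> 12  [called from settle_round, line 23]
  update_gauge(12, 4) -> 3  [called from settle_round, line 25]
  settle_round([11, 9, 6, 7, 10, 3], 10) -> 3  [called from main, line 31]
Log origins:
  1: emitted by main (line 30)
  2: emitted by settle_round (line 22)
  3: emitted by bind_quota (line 9)
  4: emitted by clip_value (line 2)
  5: emitted by clip_value (line 5)
  6: emitted by bind_quota (line 11)
  7: emitted by update_gauge (line 16)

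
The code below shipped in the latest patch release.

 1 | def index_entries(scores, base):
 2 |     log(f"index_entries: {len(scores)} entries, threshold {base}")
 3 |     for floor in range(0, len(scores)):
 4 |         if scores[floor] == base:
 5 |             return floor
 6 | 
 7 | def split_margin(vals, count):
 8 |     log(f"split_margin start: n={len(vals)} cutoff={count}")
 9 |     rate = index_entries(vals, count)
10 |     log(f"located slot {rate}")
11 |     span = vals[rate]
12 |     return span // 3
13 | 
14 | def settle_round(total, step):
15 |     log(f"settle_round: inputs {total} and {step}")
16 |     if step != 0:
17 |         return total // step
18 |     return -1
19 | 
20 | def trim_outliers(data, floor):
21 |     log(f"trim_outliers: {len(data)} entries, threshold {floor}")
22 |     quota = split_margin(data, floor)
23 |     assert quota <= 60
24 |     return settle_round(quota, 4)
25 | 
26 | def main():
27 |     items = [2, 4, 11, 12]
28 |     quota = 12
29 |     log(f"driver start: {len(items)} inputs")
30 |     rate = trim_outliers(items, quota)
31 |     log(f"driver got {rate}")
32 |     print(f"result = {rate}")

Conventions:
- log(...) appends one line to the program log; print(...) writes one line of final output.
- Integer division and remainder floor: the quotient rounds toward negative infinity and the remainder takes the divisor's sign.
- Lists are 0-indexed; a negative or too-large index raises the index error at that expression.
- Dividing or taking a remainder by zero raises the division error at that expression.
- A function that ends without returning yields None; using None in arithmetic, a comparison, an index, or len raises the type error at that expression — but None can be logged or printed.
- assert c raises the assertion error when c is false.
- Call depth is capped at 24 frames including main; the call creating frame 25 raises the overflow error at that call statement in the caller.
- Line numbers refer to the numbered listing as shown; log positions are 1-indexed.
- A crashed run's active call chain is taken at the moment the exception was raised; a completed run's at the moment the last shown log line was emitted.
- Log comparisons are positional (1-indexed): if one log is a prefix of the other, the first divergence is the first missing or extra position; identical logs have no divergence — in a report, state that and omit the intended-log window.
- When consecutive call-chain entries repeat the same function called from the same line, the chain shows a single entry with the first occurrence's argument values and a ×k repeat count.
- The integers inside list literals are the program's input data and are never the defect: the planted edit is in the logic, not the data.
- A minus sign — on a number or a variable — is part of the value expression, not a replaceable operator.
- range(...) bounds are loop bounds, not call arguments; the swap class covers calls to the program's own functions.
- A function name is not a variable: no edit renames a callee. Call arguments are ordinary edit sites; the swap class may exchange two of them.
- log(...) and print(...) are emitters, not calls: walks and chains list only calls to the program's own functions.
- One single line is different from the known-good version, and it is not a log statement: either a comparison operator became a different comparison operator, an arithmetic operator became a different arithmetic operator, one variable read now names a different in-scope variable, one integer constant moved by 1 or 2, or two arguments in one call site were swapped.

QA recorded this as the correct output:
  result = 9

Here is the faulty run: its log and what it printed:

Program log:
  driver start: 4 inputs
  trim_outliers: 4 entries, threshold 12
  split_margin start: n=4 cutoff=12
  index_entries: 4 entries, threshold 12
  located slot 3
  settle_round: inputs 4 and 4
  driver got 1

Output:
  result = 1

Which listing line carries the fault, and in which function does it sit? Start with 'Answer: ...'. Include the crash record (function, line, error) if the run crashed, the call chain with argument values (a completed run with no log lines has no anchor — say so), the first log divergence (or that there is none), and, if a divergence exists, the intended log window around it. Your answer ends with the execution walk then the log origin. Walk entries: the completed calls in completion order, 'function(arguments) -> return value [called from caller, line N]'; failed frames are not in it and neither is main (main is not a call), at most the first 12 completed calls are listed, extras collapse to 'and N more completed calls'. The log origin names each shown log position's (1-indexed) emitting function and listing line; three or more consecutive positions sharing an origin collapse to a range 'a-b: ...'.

Answer: the defect is in split_margin at line 12.
Key observation: Everything matches until log position 6, which reads 'settle_round: inputs 4 and 4' in place of 'settle_round: inputs 36 and 4'.
Call chain: main.
First divergence: at position 6 the run shows 'settle_round: inputs 4 and 4' where the working version logs 'settle_round: inputs 36 and 4'.
Intended log window:
  4: index_entries: 4 entries, threshold 12
  5: located slot 3
  6: settle_round: inputs 36 and 4
  7: driver got 9
Execution walk:
  index_entries([2, 4, 11, 12], 12) -> 3  [called from split_margin, line 9]
  split_margin([2, 4, 11, 12], 12) -> 4  [called from trim_outliers, line 22]
  settle_round(4, 4) -> 1  [called from trim_outliers, line 24]
  trim_outliers([2, 4, 11, 12], 12) -> 1  [called from main, line 30]
Log origins:
  1: emitted by main (line 29)
  2: emitted by trim_outliers (line 21)
  3: emitted by split_margin (line 8)
  4: emitted by index_entries (line 2)
  5: emitted by split_margin (line 10)
  6: emitted by settle_round (line 15)
  7: emitted by main (line 31)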